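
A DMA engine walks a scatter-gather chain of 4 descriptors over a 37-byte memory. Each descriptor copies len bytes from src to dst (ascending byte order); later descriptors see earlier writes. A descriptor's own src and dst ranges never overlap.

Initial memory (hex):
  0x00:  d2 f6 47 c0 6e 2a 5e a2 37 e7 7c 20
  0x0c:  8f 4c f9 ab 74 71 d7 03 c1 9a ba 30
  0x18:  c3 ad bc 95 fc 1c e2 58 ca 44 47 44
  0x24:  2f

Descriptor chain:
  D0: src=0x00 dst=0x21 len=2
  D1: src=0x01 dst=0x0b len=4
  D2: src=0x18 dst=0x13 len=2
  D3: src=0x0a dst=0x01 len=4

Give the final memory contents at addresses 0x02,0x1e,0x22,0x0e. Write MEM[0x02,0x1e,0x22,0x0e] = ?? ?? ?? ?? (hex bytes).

MEM[0x02,0x1e,0x22,0x0e] = f6 e2 f6 6e

#0 dst[0x21+2] := {0xd2,0xf6}
#1 dst[0x0b+4] := {0xf6,0x47,0xc0,0x6e}
#2 dst[0x13+2] := {0xc3,0xad}
#3 dst[0x01+4] := {0x7c,0xf6,0x47,0xc0}
query mem[0x02]=0xf6, mem[0x1e]=0xe2, mem[0x22]=0xf6, mem[0x0e]=0x6e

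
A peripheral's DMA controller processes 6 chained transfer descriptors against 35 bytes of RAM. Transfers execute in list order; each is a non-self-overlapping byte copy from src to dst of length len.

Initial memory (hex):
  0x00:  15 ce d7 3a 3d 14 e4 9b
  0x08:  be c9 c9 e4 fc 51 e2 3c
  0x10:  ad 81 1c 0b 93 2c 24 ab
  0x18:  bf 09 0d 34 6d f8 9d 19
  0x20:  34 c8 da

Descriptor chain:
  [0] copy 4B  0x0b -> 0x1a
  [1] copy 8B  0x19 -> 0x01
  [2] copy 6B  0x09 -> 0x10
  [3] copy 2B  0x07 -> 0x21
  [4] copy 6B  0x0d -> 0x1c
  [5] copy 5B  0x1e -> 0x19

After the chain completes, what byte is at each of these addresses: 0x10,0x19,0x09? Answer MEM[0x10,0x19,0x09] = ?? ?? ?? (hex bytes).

#0 dst[0x1a+4] := {0xe4,0xfc,0x51,0xe2}
#1 dst[0x01+8] := {0x09,0xe4,0xfc,0x51,0xe2,0x9d,0x19,0x34}
#2 dst[0x10+6] := {0xc9,0xc9,0xe4,0xfc,0x51,0xe2}
#3 dst[0x21+2] := {0x19,0x34}
#4 dst[0x1c+6] := {0x51,0xe2,0x3c,0xc9,0xc9,0xe4}
#5 dst[0x19+5] := {0x3c,0xc9,0xc9,0xe4,0x34}
query mem[0x10]=0xc9, mem[0x19]=0x3c, mem[0x09]=0xc9

MEM[0x10,0x19,0x09] = c9 3c c9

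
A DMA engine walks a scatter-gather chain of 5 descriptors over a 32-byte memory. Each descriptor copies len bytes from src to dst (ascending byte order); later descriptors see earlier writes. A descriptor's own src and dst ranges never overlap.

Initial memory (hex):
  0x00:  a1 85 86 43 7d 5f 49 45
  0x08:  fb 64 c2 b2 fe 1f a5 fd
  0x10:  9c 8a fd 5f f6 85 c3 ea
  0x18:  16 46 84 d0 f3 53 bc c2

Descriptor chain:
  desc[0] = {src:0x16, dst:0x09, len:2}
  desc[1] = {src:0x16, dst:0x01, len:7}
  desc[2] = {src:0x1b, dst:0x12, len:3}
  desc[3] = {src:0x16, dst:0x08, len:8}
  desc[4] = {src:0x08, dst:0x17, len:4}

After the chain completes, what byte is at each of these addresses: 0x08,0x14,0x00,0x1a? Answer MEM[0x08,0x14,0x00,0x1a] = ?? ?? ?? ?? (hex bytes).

D0: mem[0x09..0x0a] <- [c3 ea]
D1: mem[0x01..0x07] <- [c3 ea 16 46 84 d0 f3]
D2: mem[0x12..0x14] <- [d0 f3 53]
D3: mem[0x08..0x0f] <- [c3 ea 16 46 84 d0 f3 53]
D4: mem[0x17..0x1a] <- [c3 ea 16 46]
query mem[0x08]=0xc3, mem[0x14]=0x53, mem[0x00]=0xa1, mem[0x1a]=0x46

MEM[0x08,0x14,0x00,0x1a] = c3 53 a1 46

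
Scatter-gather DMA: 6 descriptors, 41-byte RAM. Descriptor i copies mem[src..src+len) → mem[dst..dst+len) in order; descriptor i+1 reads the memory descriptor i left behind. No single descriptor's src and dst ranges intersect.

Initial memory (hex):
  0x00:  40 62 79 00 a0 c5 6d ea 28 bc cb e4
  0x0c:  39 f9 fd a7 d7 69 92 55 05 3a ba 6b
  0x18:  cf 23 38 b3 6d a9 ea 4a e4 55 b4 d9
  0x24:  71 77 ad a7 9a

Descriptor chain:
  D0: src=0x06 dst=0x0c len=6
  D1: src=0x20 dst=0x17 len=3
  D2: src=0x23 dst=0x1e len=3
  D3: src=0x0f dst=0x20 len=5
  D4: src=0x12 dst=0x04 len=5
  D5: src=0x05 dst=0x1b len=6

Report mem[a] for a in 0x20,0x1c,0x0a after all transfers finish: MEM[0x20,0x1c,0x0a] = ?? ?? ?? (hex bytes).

[0] 0x06->0x0c len=6 : 6d ea 28 bc cb e4
[1] 0x20->0x17 len=3 : e4 55 b4
[2] 0x23->0x1e len=3 : d9 71 77
[3] 0x0f->0x20 len=5 : bc cb e4 92 55
[4] 0x12->0x04 len=5 : 92 55 05 3a ba
[5] 0x05->0x1b len=6 : 55 05 3a ba bc cb
query mem[0x20]=0xcb, mem[0x1c]=0x05, mem[0x0a]=0xcb

MEM[0x20,0x1c,0x0a] = cb 05 cb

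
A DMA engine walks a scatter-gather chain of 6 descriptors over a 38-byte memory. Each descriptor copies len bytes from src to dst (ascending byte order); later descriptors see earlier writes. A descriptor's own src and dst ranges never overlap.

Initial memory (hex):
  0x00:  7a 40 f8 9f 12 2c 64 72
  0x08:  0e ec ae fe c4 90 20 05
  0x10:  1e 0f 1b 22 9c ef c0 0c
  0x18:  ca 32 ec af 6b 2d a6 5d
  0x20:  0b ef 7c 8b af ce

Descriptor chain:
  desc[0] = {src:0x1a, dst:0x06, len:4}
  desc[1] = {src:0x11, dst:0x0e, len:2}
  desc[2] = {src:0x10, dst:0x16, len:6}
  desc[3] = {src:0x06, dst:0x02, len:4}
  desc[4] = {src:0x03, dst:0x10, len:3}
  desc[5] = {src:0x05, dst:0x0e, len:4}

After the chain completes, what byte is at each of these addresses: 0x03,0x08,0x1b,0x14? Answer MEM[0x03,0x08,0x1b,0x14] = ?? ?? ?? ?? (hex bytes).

MEM[0x03,0x08,0x1b,0x14] = af 6b ef 9c

[0] 0x1a->0x06 len=4 : ec af 6b 2d
[1] 0x11->0x0e len=2 : 0f 1b
[2] 0x10->0x16 len=6 : 1e 0f 1b 22 9c ef
[3] 0x06->0x02 len=4 : ec af 6b 2d
[4] 0x03->0x10 len=3 : af 6b 2d
[5] 0x05->0x0e len=4 : 2d ec af 6b
query mem[0x03]=0xaf, mem[0x08]=0x6b, mem[0x1b]=0xef, mem[0x14]=0x9c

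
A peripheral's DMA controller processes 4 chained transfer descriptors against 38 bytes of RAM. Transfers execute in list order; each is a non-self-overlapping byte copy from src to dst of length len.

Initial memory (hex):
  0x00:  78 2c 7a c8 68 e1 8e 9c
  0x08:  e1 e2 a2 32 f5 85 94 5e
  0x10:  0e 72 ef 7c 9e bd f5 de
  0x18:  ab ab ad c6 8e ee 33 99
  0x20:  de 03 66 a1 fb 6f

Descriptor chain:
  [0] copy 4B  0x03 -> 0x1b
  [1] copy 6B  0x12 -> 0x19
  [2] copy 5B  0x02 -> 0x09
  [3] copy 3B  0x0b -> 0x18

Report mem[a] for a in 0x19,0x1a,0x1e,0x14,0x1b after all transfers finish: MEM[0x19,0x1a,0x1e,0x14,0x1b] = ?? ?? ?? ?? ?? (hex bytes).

MEM[0x19,0x1a,0x1e,0x14,0x1b] = e1 8e de 9e 9e

#0 dst[0x1b+4] := {0xc8,0x68,0xe1,0x8e}
#1 dst[0x19+6] := {0xef,0x7c,0x9e,0xbd,0xf5,0xde}
#2 dst[0x09+5] := {0x7a,0xc8,0x68,0xe1,0x8e}
#3 dst[0x18+3] := {0x68,0xe1,0x8e}
query mem[0x19]=0xe1, mem[0x1a]=0x8e, mem[0x1e]=0xde, mem[0x14]=0x9e, mem[0x1b]=0x9e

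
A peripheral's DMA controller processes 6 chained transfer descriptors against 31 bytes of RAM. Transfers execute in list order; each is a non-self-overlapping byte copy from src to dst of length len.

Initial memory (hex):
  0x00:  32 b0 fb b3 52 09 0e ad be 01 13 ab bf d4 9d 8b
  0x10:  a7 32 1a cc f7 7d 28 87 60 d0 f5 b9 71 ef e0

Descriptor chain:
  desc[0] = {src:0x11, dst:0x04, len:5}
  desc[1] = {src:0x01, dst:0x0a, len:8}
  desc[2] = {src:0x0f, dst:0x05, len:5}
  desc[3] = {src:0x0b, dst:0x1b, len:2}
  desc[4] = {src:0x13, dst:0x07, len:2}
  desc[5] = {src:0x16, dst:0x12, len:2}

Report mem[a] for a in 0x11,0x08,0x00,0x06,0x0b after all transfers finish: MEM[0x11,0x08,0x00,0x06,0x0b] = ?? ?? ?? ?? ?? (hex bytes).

MEM[0x11,0x08,0x00,0x06,0x0b] = 7d f7 32 f7 fb

  after D0: wrote 5B at 0x04 = 321accf77d
  after D1: wrote 8B at 0x0a = b0fbb3321accf77d
  after D2: wrote 5B at 0x05 = ccf77d1acc
  after D3: wrote 2B at 0x1b = fbb3
  after D4: wrote 2B at 0x07 = ccf7
  after D5: wrote 2B at 0x12 = 2887
query mem[0x11]=0x7d, mem[0x08]=0xf7, mem[0x00]=0x32, mem[0x06]=0xf7, mem[0x0b]=0xfb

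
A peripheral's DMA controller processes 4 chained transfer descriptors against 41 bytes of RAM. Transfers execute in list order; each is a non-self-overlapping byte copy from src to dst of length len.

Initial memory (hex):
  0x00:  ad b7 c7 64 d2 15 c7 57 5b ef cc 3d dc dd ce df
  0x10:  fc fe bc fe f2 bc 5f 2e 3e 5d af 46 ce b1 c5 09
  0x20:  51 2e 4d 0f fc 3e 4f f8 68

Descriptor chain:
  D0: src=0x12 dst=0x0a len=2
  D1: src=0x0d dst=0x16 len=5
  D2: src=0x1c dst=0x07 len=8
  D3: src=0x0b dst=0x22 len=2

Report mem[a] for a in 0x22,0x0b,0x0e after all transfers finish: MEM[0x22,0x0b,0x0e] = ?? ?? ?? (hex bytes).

MEM[0x22,0x0b,0x0e] = 51 51 0f

#0 dst[0x0a+2] := {0xbc,0xfe}
#1 dst[0x16+5] := {0xdd,0xce,0xdf,0xfc,0xfe}
#2 dst[0x07+8] := {0xce,0xb1,0xc5,0x09,0x51,0x2e,0x4d,0x0f}
#3 dst[0x22+2] := {0x51,0x2e}
query mem[0x22]=0x51, mem[0x0b]=0x51, mem[0x0e]=0x0f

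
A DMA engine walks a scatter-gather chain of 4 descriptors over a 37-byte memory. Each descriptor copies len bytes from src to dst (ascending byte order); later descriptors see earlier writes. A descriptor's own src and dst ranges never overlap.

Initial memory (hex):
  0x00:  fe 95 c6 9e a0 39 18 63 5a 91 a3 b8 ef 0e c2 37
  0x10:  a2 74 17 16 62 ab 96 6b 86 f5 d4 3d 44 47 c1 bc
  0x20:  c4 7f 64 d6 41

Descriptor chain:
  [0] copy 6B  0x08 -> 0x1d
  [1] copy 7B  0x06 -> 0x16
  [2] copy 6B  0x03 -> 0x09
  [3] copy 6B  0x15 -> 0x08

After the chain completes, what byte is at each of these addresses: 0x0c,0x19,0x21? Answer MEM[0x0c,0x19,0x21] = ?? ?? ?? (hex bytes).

[0] 0x08->0x1d len=6 : 5a 91 a3 b8 ef 0e
[1] 0x06->0x16 len=7 : 18 63 5a 91 a3 b8 ef
[2] 0x03->0x09 len=6 : 9e a0 39 18 63 5a
[3] 0x15->0x08 len=6 : ab 18 63 5a 91 a3
query mem[0x0c]=0x91, mem[0x19]=0x91, mem[0x21]=0xef

MEM[0x0c,0x19,0x21] = 91 91 ef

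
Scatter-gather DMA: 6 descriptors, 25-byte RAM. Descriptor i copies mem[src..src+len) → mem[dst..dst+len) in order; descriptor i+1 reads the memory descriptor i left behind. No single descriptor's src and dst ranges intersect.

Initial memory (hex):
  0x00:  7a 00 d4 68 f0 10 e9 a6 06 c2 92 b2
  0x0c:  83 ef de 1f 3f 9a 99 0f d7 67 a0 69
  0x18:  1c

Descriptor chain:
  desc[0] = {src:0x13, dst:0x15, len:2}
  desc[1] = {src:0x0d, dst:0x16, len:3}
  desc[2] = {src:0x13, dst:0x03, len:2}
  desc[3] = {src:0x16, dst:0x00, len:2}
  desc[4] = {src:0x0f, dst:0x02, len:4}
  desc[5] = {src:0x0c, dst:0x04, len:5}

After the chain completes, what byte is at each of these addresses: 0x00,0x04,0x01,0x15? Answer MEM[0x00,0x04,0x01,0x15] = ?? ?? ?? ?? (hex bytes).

MEM[0x00,0x04,0x01,0x15] = ef 83 de 0f

[0] 0x13->0x15 len=2 : 0f d7
[1] 0x0d->0x16 len=3 : ef de 1f
[2] 0x13->0x03 len=2 : 0f d7
[3] 0x16->0x00 len=2 : ef de
[4] 0x0f->0x02 len=4 : 1f 3f 9a 99
[5] 0x0c->0x04 len=5 : 83 ef de 1f 3f
query mem[0x00]=0xef, mem[0x04]=0x83, mem[0x01]=0xde, mem[0x15]=0x0f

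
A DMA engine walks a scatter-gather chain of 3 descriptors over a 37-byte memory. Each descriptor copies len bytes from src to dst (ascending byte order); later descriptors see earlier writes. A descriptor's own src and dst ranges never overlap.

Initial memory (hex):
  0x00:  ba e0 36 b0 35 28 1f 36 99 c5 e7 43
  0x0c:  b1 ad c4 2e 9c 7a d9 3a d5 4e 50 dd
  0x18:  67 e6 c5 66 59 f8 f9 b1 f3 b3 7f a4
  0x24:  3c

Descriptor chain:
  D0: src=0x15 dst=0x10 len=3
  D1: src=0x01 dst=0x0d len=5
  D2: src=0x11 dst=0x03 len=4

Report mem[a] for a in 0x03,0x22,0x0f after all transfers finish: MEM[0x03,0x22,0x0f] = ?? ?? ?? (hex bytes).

[0] 0x15->0x10 len=3 : 4e 50 dd
[1] 0x01->0x0d len=5 : e0 36 b0 35 28
[2] 0x11->0x03 len=4 : 28 dd 3a d5
query mem[0x03]=0x28, mem[0x22]=0x7f, mem[0x0f]=0xb0

MEM[0x03,0x22,0x0f] = 28 7f b0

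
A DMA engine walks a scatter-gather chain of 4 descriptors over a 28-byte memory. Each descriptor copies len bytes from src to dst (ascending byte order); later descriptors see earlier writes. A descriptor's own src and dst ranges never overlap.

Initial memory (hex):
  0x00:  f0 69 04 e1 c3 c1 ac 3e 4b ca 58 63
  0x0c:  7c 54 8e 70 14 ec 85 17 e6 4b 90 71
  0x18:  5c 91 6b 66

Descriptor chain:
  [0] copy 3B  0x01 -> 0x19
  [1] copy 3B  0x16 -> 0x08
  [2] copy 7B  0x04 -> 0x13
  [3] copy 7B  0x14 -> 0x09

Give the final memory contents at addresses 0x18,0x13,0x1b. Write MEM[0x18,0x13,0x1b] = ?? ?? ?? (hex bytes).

MEM[0x18,0x13,0x1b] = 71 c3 e1

D0: mem[0x19..0x1b] <- [69 04 e1]
D1: mem[0x08..0x0a] <- [90 71 5c]
D2: mem[0x13..0x19] <- [c3 c1 ac 3e 90 71 5c]
D3: mem[0x09..0x0f] <- [c1 ac 3e 90 71 5c 04]
query mem[0x18]=0x71, mem[0x13]=0xc3, mem[0x1b]=0xe1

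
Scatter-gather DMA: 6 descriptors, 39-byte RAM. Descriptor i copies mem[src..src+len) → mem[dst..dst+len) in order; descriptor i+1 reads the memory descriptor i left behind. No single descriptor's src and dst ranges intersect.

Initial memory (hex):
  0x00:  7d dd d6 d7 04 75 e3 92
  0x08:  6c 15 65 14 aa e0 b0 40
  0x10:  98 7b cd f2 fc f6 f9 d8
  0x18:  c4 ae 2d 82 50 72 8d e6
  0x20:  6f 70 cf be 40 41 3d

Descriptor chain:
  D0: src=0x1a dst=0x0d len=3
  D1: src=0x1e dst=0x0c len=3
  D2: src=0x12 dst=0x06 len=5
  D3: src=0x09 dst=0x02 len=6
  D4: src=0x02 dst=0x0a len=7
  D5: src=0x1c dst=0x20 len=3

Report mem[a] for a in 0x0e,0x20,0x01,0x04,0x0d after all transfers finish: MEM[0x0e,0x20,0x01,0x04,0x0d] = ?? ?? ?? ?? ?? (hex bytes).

[0] 0x1a->0x0d len=3 : 2d 82 50
[1] 0x1e->0x0c len=3 : 8d e6 6f
[2] 0x12->0x06 len=5 : cd f2 fc f6 f9
[3] 0x09->0x02 len=6 : f6 f9 14 8d e6 6f
[4] 0x02->0x0a len=7 : f6 f9 14 8d e6 6f fc
[5] 0x1c->0x20 len=3 : 50 72 8d
query mem[0x0e]=0xe6, mem[0x20]=0x50, mem[0x01]=0xdd, mem[0x04]=0x14, mem[0x0d]=0x8d

MEM[0x0e,0x20,0x01,0x04,0x0d] = e6 50 dd 14 8d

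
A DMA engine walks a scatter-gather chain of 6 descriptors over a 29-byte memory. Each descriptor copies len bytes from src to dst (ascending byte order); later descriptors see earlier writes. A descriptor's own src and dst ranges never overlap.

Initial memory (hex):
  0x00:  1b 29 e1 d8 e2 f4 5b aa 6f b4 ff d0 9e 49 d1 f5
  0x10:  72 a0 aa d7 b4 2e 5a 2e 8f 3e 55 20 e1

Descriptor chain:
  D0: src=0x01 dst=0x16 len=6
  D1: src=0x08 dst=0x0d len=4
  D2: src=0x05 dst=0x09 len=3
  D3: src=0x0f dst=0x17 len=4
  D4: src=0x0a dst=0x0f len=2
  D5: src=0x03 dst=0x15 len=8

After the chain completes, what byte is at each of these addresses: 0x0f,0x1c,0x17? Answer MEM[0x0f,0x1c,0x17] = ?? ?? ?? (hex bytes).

MEM[0x0f,0x1c,0x17] = 5b 5b f4

D0: mem[0x16..0x1b] <- [29 e1 d8 e2 f4 5b]
D1: mem[0x0d..0x10] <- [6f b4 ff d0]
D2: mem[0x09..0x0b] <- [f4 5b aa]
D3: mem[0x17..0x1a] <- [ff d0 a0 aa]
D4: mem[0x0f..0x10] <- [5b aa]
D5: mem[0x15..0x1c] <- [d8 e2 f4 5b aa 6f f4 5b]
query mem[0x0f]=0x5b, mem[0x1c]=0x5b, mem[0x17]=0xf4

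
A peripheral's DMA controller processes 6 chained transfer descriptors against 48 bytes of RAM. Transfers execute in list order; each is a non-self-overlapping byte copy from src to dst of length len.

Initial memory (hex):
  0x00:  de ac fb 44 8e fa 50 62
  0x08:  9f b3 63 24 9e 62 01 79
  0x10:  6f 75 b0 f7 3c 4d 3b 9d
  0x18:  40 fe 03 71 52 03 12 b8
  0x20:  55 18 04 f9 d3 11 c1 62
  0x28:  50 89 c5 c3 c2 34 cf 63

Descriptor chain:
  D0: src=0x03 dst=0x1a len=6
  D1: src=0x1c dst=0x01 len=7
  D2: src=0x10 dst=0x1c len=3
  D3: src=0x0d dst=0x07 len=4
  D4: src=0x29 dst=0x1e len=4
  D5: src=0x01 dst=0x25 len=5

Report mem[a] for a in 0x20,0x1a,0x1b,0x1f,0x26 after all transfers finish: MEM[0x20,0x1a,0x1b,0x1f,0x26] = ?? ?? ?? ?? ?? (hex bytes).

[0] 0x03->0x1a len=6 : 44 8e fa 50 62 9f
[1] 0x1c->0x01 len=7 : fa 50 62 9f 55 18 04
[2] 0x10->0x1c len=3 : 6f 75 b0
[3] 0x0d->0x07 len=4 : 62 01 79 6f
[4] 0x29->0x1e len=4 : 89 c5 c3 c2
[5] 0x01->0x25 len=5 : fa 50 62 9f 55
query mem[0x20]=0xc3, mem[0x1a]=0x44, mem[0x1b]=0x8e, mem[0x1f]=0xc5, mem[0x26]=0x50

MEM[0x20,0x1a,0x1b,0x1f,0x26] = c3 44 8e c5 50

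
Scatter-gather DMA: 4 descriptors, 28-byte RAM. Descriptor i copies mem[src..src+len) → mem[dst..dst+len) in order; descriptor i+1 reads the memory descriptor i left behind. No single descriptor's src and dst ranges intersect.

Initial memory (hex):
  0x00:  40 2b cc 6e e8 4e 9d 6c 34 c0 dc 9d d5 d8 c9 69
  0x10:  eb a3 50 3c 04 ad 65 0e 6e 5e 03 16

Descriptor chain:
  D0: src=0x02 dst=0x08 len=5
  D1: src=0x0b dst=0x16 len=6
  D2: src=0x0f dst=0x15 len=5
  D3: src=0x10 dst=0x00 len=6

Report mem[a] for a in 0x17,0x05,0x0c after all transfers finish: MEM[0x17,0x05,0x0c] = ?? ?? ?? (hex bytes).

MEM[0x17,0x05,0x0c] = a3 69 9d

[0] 0x02->0x08 len=5 : cc 6e e8 4e 9d
[1] 0x0b->0x16 len=6 : 4e 9d d8 c9 69 eb
[2] 0x0f->0x15 len=5 : 69 eb a3 50 3c
[3] 0x10->0x00 len=6 : eb a3 50 3c 04 69
query mem[0x17]=0xa3, mem[0x05]=0x69, mem[0x0c]=0x9d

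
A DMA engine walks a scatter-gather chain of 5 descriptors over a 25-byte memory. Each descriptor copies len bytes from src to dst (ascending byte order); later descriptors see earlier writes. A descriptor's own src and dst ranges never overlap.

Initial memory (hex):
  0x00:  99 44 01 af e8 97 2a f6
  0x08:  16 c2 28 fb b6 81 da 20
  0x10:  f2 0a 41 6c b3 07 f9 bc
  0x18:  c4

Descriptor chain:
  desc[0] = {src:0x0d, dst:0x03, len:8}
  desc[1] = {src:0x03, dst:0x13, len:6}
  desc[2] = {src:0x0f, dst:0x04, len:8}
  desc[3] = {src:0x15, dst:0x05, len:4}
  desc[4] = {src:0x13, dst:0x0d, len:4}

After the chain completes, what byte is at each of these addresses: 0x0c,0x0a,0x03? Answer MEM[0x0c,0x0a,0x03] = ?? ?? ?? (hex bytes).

  after D0: wrote 8B at 0x03 = 81da20f20a416cb3
  after D1: wrote 6B at 0x13 = 81da20f20a41
  after D2: wrote 8B at 0x04 = 20f20a4181da20f2
  after D3: wrote 4B at 0x05 = 20f20a41
  after D4: wrote 4B at 0x0d = 81da20f2
query mem[0x0c]=0xb6, mem[0x0a]=0x20, mem[0x03]=0x81

MEM[0x0c,0x0a,0x03] = b6 20 81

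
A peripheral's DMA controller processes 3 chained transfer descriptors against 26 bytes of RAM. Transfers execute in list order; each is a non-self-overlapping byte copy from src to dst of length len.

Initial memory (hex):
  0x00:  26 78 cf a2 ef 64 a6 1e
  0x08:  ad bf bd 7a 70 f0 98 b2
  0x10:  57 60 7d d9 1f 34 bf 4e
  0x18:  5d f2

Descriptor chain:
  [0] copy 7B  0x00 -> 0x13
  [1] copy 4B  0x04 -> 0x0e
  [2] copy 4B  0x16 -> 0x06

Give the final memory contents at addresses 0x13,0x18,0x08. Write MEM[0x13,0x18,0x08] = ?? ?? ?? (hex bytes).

[0] 0x00->0x13 len=7 : 26 78 cf a2 ef 64 a6
[1] 0x04->0x0e len=4 : ef 64 a6 1e
[2] 0x16->0x06 len=4 : a2 ef 64 a6
query mem[0x13]=0x26, mem[0x18]=0x64, mem[0x08]=0x64

MEM[0x13,0x18,0x08] = 26 64 64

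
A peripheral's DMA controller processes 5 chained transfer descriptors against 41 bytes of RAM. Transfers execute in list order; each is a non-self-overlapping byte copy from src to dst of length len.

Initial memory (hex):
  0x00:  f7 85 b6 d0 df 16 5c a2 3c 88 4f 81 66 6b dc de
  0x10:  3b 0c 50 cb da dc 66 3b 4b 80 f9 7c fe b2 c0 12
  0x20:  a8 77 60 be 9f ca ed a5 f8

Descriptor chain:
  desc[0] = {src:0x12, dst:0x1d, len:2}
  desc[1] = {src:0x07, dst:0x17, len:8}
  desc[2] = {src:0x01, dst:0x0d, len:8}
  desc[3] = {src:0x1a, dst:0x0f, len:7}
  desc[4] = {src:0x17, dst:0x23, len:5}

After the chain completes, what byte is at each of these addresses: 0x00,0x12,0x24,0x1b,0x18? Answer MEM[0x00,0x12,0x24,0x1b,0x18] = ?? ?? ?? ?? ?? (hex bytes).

MEM[0x00,0x12,0x24,0x1b,0x18] = f7 6b 3c 81 3c

#0 dst[0x1d+2] := {0x50,0xcb}
#1 dst[0x17+8] := {0xa2,0x3c,0x88,0x4f,0x81,0x66,0x6b,0xdc}
#2 dst[0x0d+8] := {0x85,0xb6,0xd0,0xdf,0x16,0x5c,0xa2,0x3c}
#3 dst[0x0f+7] := {0x4f,0x81,0x66,0x6b,0xdc,0x12,0xa8}
#4 dst[0x23+5] := {0xa2,0x3c,0x88,0x4f,0x81}
query mem[0x00]=0xf7, mem[0x12]=0x6b, mem[0x24]=0x3c, mem[0x1b]=0x81, mem[0x18]=0x3c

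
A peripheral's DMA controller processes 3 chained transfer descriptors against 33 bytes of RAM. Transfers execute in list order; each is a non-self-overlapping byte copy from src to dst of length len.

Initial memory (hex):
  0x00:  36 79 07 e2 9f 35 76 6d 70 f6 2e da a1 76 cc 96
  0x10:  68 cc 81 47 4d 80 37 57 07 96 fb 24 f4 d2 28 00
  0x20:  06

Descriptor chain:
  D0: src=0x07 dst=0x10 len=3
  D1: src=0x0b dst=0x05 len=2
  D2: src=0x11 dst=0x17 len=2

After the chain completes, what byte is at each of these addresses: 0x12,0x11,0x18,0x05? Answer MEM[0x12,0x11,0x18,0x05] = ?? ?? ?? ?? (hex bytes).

  after D0: wrote 3B at 0x10 = 6d70f6
  after D1: wrote 2B at 0x05 = daa1
  after D2: wrote 2B at 0x17 = 70f6
query mem[0x12]=0xf6, mem[0x11]=0x70, mem[0x18]=0xf6, mem[0x05]=0xda

MEM[0x12,0x11,0x18,0x05] = f6 70 f6 da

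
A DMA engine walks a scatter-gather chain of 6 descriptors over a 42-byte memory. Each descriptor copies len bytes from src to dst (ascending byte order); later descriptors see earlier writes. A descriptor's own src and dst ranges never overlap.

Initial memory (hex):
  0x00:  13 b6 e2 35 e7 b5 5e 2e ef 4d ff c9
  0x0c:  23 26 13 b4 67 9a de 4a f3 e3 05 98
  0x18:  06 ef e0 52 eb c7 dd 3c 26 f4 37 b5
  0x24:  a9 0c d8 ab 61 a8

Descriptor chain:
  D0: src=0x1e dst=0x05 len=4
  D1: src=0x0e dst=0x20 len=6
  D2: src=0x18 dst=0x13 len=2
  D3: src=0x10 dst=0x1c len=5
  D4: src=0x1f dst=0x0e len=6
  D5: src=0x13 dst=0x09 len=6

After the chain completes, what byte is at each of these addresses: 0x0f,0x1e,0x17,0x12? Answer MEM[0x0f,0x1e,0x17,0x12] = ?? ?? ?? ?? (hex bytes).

[0] 0x1e->0x05 len=4 : dd 3c 26 f4
[1] 0x0e->0x20 len=6 : 13 b4 67 9a de 4a
[2] 0x18->0x13 len=2 : 06 ef
[3] 0x10->0x1c len=5 : 67 9a de 06 ef
[4] 0x1f->0x0e len=6 : 06 ef b4 67 9a de
[5] 0x13->0x09 len=6 : de ef e3 05 98 06
query mem[0x0f]=0xef, mem[0x1e]=0xde, mem[0x17]=0x98, mem[0x12]=0x9a

MEM[0x0f,0x1e,0x17,0x12] = ef de 98 9a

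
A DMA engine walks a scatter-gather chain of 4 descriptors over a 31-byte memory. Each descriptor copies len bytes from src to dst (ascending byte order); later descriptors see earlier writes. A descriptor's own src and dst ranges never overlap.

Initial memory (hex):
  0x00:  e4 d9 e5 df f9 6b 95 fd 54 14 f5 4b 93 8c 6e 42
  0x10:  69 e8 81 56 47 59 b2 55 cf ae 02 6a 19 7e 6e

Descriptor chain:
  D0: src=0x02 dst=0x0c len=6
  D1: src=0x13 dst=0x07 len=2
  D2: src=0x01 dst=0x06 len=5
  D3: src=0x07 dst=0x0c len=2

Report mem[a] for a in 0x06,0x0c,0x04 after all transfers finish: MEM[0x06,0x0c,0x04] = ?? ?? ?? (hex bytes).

[0] 0x02->0x0c len=6 : e5 df f9 6b 95 fd
[1] 0x13->0x07 len=2 : 56 47
[2] 0x01->0x06 len=5 : d9 e5 df f9 6b
[3] 0x07->0x0c len=2 : e5 df
query mem[0x06]=0xd9, mem[0x0c]=0xe5, mem[0x04]=0xf9

MEM[0x06,0x0c,0x04] = d9 e5 f9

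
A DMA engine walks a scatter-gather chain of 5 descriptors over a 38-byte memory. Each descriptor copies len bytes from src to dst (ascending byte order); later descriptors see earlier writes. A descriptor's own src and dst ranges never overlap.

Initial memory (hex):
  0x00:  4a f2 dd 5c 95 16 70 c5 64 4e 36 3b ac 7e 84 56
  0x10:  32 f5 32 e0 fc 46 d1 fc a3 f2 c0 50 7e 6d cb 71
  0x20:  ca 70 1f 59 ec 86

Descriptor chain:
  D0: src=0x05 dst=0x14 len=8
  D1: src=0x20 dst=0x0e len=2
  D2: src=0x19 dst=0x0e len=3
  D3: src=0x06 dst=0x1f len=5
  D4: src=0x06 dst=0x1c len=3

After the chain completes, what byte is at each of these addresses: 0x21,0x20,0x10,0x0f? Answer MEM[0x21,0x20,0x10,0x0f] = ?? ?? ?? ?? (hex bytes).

[0] 0x05->0x14 len=8 : 16 70 c5 64 4e 36 3b ac
[1] 0x20->0x0e len=2 : ca 70
[2] 0x19->0x0e len=3 : 36 3b ac
[3] 0x06->0x1f len=5 : 70 c5 64 4e 36
[4] 0x06->0x1c len=3 : 70 c5 64
query mem[0x21]=0x64, mem[0x20]=0xc5, mem[0x10]=0xac, mem[0x0f]=0x3b

MEM[0x21,0x20,0x10,0x0f] = 64 c5 ac 3b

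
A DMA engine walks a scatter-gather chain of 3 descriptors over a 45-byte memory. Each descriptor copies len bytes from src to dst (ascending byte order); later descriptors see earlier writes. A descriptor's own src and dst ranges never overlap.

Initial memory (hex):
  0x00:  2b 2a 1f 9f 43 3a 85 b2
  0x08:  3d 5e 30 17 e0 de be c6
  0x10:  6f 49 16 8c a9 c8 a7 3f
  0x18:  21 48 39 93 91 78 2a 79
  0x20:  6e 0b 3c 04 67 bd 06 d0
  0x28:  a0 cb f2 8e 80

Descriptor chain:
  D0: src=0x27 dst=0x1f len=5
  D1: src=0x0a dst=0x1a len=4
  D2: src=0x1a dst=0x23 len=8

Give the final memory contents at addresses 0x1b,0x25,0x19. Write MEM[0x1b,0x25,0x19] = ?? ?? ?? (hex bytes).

#0 dst[0x1f+5] := {0xd0,0xa0,0xcb,0xf2,0x8e}
#1 dst[0x1a+4] := {0x30,0x17,0xe0,0xde}
#2 dst[0x23+8] := {0x30,0x17,0xe0,0xde,0x2a,0xd0,0xa0,0xcb}
query mem[0x1b]=0x17, mem[0x25]=0xe0, mem[0x19]=0x48

MEM[0x1b,0x25,0x19] = 17 e0 48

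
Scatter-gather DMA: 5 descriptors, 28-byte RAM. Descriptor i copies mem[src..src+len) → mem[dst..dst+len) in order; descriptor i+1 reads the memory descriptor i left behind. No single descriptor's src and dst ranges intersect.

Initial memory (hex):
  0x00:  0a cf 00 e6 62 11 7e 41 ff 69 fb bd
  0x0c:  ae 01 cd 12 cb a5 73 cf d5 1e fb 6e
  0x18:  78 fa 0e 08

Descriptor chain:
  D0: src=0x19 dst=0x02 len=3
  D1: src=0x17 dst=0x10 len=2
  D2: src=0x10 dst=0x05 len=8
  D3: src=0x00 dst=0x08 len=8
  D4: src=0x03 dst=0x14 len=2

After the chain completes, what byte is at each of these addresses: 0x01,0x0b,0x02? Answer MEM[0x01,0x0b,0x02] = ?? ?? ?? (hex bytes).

#0 dst[0x02+3] := {0xfa,0x0e,0x08}
#1 dst[0x10+2] := {0x6e,0x78}
#2 dst[0x05+8] := {0x6e,0x78,0x73,0xcf,0xd5,0x1e,0xfb,0x6e}
#3 dst[0x08+8] := {0x0a,0xcf,0xfa,0x0e,0x08,0x6e,0x78,0x73}
#4 dst[0x14+2] := {0x0e,0x08}
query mem[0x01]=0xcf, mem[0x0b]=0x0e, mem[0x02]=0xfa

MEM[0x01,0x0b,0x02] = cf 0e fa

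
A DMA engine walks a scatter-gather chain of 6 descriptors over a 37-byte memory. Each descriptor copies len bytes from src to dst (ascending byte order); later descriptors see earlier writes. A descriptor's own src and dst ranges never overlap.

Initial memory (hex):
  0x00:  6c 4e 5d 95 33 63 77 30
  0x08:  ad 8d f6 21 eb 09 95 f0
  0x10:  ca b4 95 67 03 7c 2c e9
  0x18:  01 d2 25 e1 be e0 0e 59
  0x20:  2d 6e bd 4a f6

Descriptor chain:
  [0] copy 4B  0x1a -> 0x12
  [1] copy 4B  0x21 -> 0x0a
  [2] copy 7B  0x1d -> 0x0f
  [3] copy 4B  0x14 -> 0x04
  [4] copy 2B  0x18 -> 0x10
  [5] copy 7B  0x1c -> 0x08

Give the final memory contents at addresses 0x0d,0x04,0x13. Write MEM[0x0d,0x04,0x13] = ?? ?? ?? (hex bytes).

MEM[0x0d,0x04,0x13] = 6e bd 6e

  after D0: wrote 4B at 0x12 = 25e1bee0
  after D1: wrote 4B at 0x0a = 6ebd4af6
  after D2: wrote 7B at 0x0f = e00e592d6ebd4a
  after D3: wrote 4B at 0x04 = bd4a2ce9
  after D4: wrote 2B at 0x10 = 01d2
  after D5: wrote 7B at 0x08 = bee00e592d6ebd
query mem[0x0d]=0x6e, mem[0x04]=0xbd, mem[0x13]=0x6e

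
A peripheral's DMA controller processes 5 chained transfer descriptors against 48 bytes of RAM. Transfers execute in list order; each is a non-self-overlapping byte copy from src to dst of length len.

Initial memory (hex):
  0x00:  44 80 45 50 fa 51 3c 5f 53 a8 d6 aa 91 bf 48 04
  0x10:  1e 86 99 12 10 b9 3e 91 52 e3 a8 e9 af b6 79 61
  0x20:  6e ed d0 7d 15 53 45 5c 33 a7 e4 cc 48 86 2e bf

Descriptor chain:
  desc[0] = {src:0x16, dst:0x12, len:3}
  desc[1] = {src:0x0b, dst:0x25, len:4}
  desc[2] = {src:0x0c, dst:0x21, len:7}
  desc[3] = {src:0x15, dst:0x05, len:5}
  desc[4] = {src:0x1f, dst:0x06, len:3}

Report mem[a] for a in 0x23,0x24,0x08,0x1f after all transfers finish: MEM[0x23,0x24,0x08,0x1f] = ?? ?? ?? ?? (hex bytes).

MEM[0x23,0x24,0x08,0x1f] = 48 04 91 61

[0] 0x16->0x12 len=3 : 3e 91 52
[1] 0x0b->0x25 len=4 : aa 91 bf 48
[2] 0x0c->0x21 len=7 : 91 bf 48 04 1e 86 3e
[3] 0x15->0x05 len=5 : b9 3e 91 52 e3
[4] 0x1f->0x06 len=3 : 61 6e 91
query mem[0x23]=0x48, mem[0x24]=0x04, mem[0x08]=0x91, mem[0x1f]=0x61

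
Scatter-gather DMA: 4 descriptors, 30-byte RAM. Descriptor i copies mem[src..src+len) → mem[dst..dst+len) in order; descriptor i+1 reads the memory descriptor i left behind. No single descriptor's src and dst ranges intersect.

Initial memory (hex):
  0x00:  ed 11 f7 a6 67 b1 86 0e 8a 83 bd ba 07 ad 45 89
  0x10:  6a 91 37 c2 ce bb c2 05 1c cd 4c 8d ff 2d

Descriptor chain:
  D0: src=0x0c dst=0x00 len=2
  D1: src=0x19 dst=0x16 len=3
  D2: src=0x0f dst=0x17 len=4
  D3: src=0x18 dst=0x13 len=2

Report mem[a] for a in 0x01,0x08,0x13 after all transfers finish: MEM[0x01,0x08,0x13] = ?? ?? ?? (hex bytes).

MEM[0x01,0x08,0x13] = ad 8a 6a

#0 dst[0x00+2] := {0x07,0xad}
#1 dst[0x16+3] := {0xcd,0x4c,0x8d}
#2 dst[0x17+4] := {0x89,0x6a,0x91,0x37}
#3 dst[0x13+2] := {0x6a,0x91}
query mem[0x01]=0xad, mem[0x08]=0x8a, mem[0x13]=0x6a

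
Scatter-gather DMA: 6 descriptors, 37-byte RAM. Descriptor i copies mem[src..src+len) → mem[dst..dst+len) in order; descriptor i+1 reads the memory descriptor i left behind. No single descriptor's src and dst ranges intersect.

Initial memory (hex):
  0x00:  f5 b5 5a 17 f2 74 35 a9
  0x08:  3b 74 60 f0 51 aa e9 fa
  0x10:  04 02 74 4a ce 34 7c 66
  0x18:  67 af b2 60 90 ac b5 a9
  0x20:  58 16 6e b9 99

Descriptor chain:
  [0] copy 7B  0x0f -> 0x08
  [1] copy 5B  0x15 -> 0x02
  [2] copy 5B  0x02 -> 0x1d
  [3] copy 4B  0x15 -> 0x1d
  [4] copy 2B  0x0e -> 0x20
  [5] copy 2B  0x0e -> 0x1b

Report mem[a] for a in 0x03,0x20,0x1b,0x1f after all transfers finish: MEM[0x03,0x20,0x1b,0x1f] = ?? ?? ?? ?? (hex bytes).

MEM[0x03,0x20,0x1b,0x1f] = 7c 34 34 66

  after D0: wrote 7B at 0x08 = fa0402744ace34
  after D1: wrote 5B at 0x02 = 347c6667af
  after D2: wrote 5B at 0x1d = 347c6667af
  after D3: wrote 4B at 0x1d = 347c6667
  after D4: wrote 2B at 0x20 = 34fa
  after D5: wrote 2B at 0x1b = 34fa
query mem[0x03]=0x7c, mem[0x20]=0x34, mem[0x1b]=0x34, mem[0x1f]=0x66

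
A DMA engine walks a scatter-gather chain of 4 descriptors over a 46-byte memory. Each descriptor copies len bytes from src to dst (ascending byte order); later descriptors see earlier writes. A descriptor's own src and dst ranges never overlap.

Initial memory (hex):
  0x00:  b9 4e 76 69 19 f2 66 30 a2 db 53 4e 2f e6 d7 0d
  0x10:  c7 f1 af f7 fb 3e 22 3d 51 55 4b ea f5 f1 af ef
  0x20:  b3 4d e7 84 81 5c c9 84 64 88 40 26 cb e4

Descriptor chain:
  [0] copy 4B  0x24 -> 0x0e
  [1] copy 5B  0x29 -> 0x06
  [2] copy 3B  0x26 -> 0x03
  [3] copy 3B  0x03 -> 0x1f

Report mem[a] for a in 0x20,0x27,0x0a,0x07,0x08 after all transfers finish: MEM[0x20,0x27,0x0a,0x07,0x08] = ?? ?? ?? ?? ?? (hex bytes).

MEM[0x20,0x27,0x0a,0x07,0x08] = 84 84 e4 40 26

  after D0: wrote 4B at 0x0e = 815cc984
  after D1: wrote 5B at 0x06 = 884026cbe4
  after D2: wrote 3B at 0x03 = c98464
  after D3: wrote 3B at 0x1f = c98464
query mem[0x20]=0x84, mem[0x27]=0x84, mem[0x0a]=0xe4, mem[0x07]=0x40, mem[0x08]=0x26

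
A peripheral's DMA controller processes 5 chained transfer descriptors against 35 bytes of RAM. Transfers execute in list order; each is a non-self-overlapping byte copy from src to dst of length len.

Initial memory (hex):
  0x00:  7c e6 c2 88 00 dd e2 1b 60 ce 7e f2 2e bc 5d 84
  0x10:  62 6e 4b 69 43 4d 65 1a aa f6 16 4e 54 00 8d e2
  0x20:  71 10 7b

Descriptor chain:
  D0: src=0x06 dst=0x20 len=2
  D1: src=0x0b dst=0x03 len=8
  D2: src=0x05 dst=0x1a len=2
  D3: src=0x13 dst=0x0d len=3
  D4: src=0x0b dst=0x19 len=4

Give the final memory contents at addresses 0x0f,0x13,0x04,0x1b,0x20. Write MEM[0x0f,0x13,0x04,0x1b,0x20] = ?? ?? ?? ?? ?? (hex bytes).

MEM[0x0f,0x13,0x04,0x1b,0x20] = 4d 69 2e 69 e2

  after D0: wrote 2B at 0x20 = e21b
  after D1: wrote 8B at 0x03 = f22ebc5d84626e4b
  after D2: wrote 2B at 0x1a = bc5d
  after D3: wrote 3B at 0x0d = 69434d
  after D4: wrote 4B at 0x19 = f22e6943
query mem[0x0f]=0x4d, mem[0x13]=0x69, mem[0x04]=0x2e, mem[0x1b]=0x69, mem[0x20]=0xe2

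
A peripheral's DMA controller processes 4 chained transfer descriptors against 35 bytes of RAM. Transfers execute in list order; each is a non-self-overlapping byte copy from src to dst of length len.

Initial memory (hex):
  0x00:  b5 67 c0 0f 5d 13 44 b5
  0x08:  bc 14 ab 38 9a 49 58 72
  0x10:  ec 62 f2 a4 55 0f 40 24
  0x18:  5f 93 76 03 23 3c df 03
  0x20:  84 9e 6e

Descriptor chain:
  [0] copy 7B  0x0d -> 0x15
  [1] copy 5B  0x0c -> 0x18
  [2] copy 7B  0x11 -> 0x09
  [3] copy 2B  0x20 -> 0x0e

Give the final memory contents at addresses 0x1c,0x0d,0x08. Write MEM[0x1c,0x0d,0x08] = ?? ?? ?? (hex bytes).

MEM[0x1c,0x0d,0x08] = ec 49 bc

#0 dst[0x15+7] := {0x49,0x58,0x72,0xec,0x62,0xf2,0xa4}
#1 dst[0x18+5] := {0x9a,0x49,0x58,0x72,0xec}
#2 dst[0x09+7] := {0x62,0xf2,0xa4,0x55,0x49,0x58,0x72}
#3 dst[0x0e+2] := {0x84,0x9e}
query mem[0x1c]=0xec, mem[0x0d]=0x49, mem[0x08]=0xbc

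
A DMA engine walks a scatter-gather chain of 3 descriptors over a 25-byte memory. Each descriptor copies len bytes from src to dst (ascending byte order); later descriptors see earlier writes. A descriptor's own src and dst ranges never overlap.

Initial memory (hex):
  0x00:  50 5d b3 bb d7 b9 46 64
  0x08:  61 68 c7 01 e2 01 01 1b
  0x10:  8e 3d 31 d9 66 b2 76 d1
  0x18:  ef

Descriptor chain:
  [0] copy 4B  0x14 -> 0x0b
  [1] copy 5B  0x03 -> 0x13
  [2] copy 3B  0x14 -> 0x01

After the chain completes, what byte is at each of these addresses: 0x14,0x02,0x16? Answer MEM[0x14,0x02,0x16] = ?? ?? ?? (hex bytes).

#0 dst[0x0b+4] := {0x66,0xb2,0x76,0xd1}
#1 dst[0x13+5] := {0xbb,0xd7,0xb9,0x46,0x64}
#2 dst[0x01+3] := {0xd7,0xb9,0x46}
query mem[0x14]=0xd7, mem[0x02]=0xb9, mem[0x16]=0x46

MEM[0x14,0x02,0x16] = d7 b9 46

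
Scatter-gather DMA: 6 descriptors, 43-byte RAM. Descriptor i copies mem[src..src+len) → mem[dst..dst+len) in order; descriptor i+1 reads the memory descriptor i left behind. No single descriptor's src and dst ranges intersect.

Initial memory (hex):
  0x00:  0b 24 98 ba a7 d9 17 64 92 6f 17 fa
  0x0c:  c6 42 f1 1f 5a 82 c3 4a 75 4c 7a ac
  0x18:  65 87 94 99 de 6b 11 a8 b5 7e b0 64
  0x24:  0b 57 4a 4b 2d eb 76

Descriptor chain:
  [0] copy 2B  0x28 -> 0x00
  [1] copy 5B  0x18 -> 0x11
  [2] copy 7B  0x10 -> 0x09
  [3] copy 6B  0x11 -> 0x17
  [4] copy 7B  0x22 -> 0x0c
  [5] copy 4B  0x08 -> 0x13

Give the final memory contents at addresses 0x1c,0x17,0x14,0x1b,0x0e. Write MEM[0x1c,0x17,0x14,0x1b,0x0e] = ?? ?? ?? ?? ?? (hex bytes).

#0 dst[0x00+2] := {0x2d,0xeb}
#1 dst[0x11+5] := {0x65,0x87,0x94,0x99,0xde}
#2 dst[0x09+7] := {0x5a,0x65,0x87,0x94,0x99,0xde,0x7a}
#3 dst[0x17+6] := {0x65,0x87,0x94,0x99,0xde,0x7a}
#4 dst[0x0c+7] := {0xb0,0x64,0x0b,0x57,0x4a,0x4b,0x2d}
#5 dst[0x13+4] := {0x92,0x5a,0x65,0x87}
query mem[0x1c]=0x7a, mem[0x17]=0x65, mem[0x14]=0x5a, mem[0x1b]=0xde, mem[0x0e]=0x0b

MEM[0x1c,0x17,0x14,0x1b,0x0e] = 7a 65 5a de 0b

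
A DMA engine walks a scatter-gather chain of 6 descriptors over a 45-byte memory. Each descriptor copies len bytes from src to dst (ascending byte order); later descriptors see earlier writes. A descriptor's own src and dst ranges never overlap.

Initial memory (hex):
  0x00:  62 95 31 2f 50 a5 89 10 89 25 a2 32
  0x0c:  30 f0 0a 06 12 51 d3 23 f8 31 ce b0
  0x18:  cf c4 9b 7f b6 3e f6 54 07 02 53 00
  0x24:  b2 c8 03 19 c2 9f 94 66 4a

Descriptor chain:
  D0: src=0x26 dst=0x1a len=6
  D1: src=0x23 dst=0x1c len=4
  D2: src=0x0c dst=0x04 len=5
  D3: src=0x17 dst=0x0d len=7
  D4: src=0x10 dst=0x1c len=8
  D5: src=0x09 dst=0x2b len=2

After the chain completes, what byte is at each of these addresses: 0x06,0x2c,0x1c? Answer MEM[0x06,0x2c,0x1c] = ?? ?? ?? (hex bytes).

  after D0: wrote 6B at 0x1a = 0319c29f9466
  after D1: wrote 4B at 0x1c = 00b2c803
  after D2: wrote 5B at 0x04 = 30f00a0612
  after D3: wrote 7B at 0x0d = b0cfc4031900b2
  after D4: wrote 8B at 0x1c = 031900b2f831ceb0
  after D5: wrote 2B at 0x2b = 25a2
query mem[0x06]=0x0a, mem[0x2c]=0xa2, mem[0x1c]=0x03

MEM[0x06,0x2c,0x1c] = 0a a2 03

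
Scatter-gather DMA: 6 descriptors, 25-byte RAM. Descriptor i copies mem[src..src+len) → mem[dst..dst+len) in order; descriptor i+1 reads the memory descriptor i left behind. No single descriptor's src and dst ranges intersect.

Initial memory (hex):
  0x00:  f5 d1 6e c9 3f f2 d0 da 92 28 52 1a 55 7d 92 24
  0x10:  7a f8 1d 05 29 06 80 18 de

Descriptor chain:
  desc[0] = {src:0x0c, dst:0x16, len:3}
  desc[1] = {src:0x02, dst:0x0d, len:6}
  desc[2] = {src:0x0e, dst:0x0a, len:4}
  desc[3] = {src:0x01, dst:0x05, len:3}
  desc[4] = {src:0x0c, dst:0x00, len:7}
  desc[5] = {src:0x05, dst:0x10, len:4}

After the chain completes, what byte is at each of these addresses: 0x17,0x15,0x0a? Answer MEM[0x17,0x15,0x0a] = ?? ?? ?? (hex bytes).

  after D0: wrote 3B at 0x16 = 557d92
  after D1: wrote 6B at 0x0d = 6ec93ff2d0da
  after D2: wrote 4B at 0x0a = c93ff2d0
  after D3: wrote 3B at 0x05 = d16ec9
  after D4: wrote 7B at 0x00 = f2d0c93ff2d0da
  after D5: wrote 4B at 0x10 = d0dac992
query mem[0x17]=0x7d, mem[0x15]=0x06, mem[0x0a]=0xc9

MEM[0x17,0x15,0x0a] = 7d 06 c9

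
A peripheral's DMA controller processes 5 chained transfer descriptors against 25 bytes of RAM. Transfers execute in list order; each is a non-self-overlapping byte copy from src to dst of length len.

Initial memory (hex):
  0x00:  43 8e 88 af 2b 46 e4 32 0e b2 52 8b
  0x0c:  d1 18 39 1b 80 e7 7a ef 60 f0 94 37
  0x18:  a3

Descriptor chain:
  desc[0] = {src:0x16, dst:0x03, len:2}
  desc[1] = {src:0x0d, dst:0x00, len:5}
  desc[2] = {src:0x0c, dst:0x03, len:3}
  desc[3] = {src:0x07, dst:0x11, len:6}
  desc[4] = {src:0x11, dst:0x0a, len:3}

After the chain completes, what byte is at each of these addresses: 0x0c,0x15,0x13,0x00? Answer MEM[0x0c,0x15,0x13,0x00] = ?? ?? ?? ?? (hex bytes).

MEM[0x0c,0x15,0x13,0x00] = b2 8b b2 18

[0] 0x16->0x03 len=2 : 94 37
[1] 0x0d->0x00 len=5 : 18 39 1b 80 e7
[2] 0x0c->0x03 len=3 : d1 18 39
[3] 0x07->0x11 len=6 : 32 0e b2 52 8b d1
[4] 0x11->0x0a len=3 : 32 0e b2
query mem[0x0c]=0xb2, mem[0x15]=0x8b, mem[0x13]=0xb2, mem[0x00]=0x18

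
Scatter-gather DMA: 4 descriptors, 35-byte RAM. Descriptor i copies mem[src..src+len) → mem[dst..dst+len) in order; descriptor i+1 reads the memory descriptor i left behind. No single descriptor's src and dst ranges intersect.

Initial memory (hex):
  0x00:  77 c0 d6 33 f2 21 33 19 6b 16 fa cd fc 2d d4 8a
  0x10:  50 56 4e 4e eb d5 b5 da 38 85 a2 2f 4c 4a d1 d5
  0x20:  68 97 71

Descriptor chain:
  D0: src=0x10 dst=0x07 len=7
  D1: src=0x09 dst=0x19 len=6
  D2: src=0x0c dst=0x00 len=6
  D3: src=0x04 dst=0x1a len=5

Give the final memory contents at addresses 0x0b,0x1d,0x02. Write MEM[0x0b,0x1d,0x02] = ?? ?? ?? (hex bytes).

#0 dst[0x07+7] := {0x50,0x56,0x4e,0x4e,0xeb,0xd5,0xb5}
#1 dst[0x19+6] := {0x4e,0x4e,0xeb,0xd5,0xb5,0xd4}
#2 dst[0x00+6] := {0xd5,0xb5,0xd4,0x8a,0x50,0x56}
#3 dst[0x1a+5] := {0x50,0x56,0x33,0x50,0x56}
query mem[0x0b]=0xeb, mem[0x1d]=0x50, mem[0x02]=0xd4

MEM[0x0b,0x1d,0x02] = eb 50 d4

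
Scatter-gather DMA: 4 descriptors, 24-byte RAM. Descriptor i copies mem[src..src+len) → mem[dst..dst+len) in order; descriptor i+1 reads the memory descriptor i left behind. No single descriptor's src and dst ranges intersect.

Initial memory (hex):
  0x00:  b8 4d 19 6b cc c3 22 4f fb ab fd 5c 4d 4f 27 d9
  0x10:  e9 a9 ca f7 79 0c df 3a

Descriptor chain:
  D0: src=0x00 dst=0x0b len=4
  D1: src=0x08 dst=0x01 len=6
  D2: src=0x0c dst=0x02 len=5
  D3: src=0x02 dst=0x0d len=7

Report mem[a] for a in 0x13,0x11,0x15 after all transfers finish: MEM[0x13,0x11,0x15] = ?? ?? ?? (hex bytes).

MEM[0x13,0x11,0x15] = fb e9 0c

  after D0: wrote 4B at 0x0b = b84d196b
  after D1: wrote 6B at 0x01 = fbabfdb84d19
  after D2: wrote 5B at 0x02 = 4d196bd9e9
  after D3: wrote 7B at 0x0d = 4d196bd9e94ffb
query mem[0x13]=0xfb, mem[0x11]=0xe9, mem[0x15]=0x0c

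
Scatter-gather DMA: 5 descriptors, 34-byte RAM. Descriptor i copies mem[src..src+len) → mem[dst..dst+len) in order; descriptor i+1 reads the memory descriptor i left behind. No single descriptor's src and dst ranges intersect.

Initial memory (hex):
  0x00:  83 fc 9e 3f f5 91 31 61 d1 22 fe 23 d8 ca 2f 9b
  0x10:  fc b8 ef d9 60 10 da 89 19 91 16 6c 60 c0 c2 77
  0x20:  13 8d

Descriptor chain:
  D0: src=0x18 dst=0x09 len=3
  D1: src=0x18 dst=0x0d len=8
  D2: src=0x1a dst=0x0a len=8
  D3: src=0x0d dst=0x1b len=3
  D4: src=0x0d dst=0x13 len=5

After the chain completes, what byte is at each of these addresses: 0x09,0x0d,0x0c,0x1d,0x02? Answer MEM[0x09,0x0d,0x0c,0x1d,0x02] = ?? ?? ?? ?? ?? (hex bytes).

  after D0: wrote 3B at 0x09 = 199116
  after D1: wrote 8B at 0x0d = 1991166c60c0c277
  after D2: wrote 8B at 0x0a = 166c60c0c277138d
  after D3: wrote 3B at 0x1b = c0c277
  after D4: wrote 5B at 0x13 = c0c277138d
query mem[0x09]=0x19, mem[0x0d]=0xc0, mem[0x0c]=0x60, mem[0x1d]=0x77, mem[0x02]=0x9e

MEM[0x09,0x0d,0x0c,0x1d,0x02] = 19 c0 60 77 9e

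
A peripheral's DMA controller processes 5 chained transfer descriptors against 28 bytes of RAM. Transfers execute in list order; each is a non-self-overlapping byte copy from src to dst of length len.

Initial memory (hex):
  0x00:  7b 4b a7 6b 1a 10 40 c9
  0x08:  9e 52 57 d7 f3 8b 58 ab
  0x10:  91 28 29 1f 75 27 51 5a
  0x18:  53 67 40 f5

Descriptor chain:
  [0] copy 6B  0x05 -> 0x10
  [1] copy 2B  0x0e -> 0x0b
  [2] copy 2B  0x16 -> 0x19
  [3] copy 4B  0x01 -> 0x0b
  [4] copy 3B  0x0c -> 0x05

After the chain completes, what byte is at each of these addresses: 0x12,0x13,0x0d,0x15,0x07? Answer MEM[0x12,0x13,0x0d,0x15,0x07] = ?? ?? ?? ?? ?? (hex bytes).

D0: mem[0x10..0x15] <- [10 40 c9 9e 52 57]
D1: mem[0x0b..0x0c] <- [58 ab]
D2: mem[0x19..0x1a] <- [51 5a]
D3: mem[0x0b..0x0e] <- [4b a7 6b 1a]
D4: mem[0x05..0x07] <- [a7 6b 1a]
query mem[0x12]=0xc9, mem[0x13]=0x9e, mem[0x0d]=0x6b, mem[0x15]=0x57, mem[0x07]=0x1a

MEM[0x12,0x13,0x0d,0x15,0x07] = c9 9e 6b 57 1a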